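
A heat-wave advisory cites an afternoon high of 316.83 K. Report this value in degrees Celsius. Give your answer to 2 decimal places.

°C = 316.83 − 273.15 = 43.68 °C.

43.68 °C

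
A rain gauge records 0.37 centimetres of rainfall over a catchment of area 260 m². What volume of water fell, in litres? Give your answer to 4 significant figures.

Depth: 0.37 cm × 10 = 3.7 mm.
1 mm over 1 m² is 1 L, so volume = 3.7 × 260 = 962 L ≈ 962.0 L.

962.0 litres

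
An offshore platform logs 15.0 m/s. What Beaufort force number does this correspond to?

15.0 m/s lies in the Beaufort 7 band (near gale, 13.9–17.1 m/s).

Beaufort force 7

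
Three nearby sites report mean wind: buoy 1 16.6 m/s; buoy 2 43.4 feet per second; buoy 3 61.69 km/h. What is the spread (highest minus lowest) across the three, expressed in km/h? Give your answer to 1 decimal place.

14.1 km/h

buoy 1: 16.6 m/s = 59.760 km/h.
buoy 2: 43.4 ft/s = 47.622 km/h.
Spread: 61.690 − 47.622 = 14.1 km/h.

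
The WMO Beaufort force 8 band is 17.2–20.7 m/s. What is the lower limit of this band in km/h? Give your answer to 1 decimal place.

61.9 km/h

17.2–20.7 m/s × 3.6 = 61.9–74.5 km/h.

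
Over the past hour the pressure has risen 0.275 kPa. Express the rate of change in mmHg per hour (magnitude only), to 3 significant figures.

0.275 kPa / 1 h × 7.50062 mmHg/kPa = 2.06 mmHg/h.

2.06 mmHg per hour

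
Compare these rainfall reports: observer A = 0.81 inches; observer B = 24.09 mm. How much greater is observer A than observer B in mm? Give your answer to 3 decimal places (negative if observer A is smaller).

observer A: 0.81 in = 20.57400 mm.
Difference: 20.57400 − 24.09000 = -3.516 mm.

-3.516 mm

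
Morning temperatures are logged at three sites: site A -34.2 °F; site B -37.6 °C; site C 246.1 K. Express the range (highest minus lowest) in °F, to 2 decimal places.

18.99 °F

site A: -34.2 °F = -36.778 °C.
site C: 246.1 K = -27.050 °C.
Spread: (-27.050) − (-37.600) = 10.550 °C = 18.99 °F.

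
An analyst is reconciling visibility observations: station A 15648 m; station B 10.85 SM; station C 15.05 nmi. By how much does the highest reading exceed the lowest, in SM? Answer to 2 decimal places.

station A: 15648 m = 9.7232 SM.
station C: 15.05 nmi = 17.3192 SM.
Spread: 17.3192 − 9.7232 = 7.60 SM.

7.60 SM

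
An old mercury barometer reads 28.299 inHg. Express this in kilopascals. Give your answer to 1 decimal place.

1 inHg = 3.38639 kPa, so 28.299 × 3.38639 = 95.8 kPa.

95.8 kPa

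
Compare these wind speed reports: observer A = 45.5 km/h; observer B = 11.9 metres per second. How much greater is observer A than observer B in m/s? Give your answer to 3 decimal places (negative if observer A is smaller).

0.739 m/s

observer A: 45.5 km/h = 12.63889 m/s.
Difference: 12.63889 − 11.90000 = 0.739 m/s.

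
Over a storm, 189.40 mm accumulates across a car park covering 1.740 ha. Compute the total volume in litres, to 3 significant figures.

3300000 litres

Area: 1.740 ha = 17400 m².
1 mm over 1 m² is 1 L, so volume = 189.4 × 17400 = 3295560 L ≈ 3300000 L.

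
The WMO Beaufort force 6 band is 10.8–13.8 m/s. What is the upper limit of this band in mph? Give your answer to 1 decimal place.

30.9 mph

10.8–13.8 m/s × 2.237 = 24.2–30.9 mph.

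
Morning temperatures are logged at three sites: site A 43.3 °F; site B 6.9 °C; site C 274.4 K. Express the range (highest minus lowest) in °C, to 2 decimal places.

site A: 43.3 °F = 6.278 °C.
site C: 274.4 K = 1.250 °C.
Spread: 6.900 − 1.250 = 5.650 °C.

5.65 °C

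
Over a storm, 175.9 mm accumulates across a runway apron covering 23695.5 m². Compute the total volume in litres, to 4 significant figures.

1 mm over 1 m² is 1 L, so volume = 175.9 × 23695.5 = 4168038.5 L ≈ 4168000 L.

4168000 litres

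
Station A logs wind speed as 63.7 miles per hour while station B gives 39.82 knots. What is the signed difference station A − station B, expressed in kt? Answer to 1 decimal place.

15.5 kt

station A: 63.7 mph = 55.354 kt.
Difference: 55.354 − 39.820 = 15.5 kt.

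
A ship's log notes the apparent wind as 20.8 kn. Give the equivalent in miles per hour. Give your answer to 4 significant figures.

1 kt = 1.15078 mph, so 20.8 × 1.15078 = 23.94 mph.

23.94 mph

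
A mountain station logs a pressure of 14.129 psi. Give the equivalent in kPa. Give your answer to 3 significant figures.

97.4 kPa

1 psi = 6.89476 kPa, so 14.129 × 6.89476 = 97.4 kPa.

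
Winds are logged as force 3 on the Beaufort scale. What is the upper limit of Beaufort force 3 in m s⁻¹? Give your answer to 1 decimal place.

Beaufort 3 (gentle breeze) spans 3.4–5.4 m/s.

5.4 m/s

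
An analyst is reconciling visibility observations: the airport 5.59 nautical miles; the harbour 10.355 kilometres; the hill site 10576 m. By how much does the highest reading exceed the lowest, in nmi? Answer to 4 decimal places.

the harbour: 10.355 km = 5.591253 nmi.
the hill site: 10576 m = 5.710583 nmi.
Spread: 5.710583 − 5.590000 = 0.1206 nmi.

0.1206 nmi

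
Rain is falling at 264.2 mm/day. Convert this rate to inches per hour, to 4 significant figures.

264.2 mm/day × 0.0393701 in/mm × 0.0416667 day/hour = 0.4334 in/hour.

0.4334 in/hour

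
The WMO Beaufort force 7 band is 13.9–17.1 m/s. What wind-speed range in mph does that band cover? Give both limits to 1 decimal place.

31.1 to 38.3 mph

13.9–17.1 m/s × 2.237 = 31.1–38.3 mph.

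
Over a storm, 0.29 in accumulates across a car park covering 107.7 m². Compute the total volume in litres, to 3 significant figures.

Depth: 0.29 in × 25.4 = 7.366 mm.
1 mm over 1 m² is 1 L, so volume = 7.366 × 107.7 = 793.3182 L ≈ 793 L.

793 litres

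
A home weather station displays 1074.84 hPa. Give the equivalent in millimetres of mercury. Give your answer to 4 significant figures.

1 hPa = 0.750062 mmHg, so 1074.84 × 0.750062 = 806.2 mmHg.

806.2 mmHg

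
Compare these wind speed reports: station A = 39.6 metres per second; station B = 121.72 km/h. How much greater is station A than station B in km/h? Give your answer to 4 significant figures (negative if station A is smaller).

station A: 39.6 m/s = 142.5600 km/h.
Difference: 142.5600 − 121.7200 = 20.84 km/h.

20.84 km/h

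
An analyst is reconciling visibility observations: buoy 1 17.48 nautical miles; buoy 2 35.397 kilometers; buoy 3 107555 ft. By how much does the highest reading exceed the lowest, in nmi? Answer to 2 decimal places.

buoy 2: 35.397 km = 19.1129 nmi.
buoy 3: 107555 ft = 17.7013 nmi.
Spread: 19.1129 − 17.4800 = 1.63 nmi.

1.63 nmi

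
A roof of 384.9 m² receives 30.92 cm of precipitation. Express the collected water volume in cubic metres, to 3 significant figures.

119 cubic metres

Depth: 30.92 cm × 10 = 309.2 mm.
1 mm over 1 m² is 1 L, so volume = 309.2 × 384.9 = 119011.08 L = 119 m³.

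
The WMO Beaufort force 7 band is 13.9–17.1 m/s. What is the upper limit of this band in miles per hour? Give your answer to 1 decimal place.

38.3 mph

13.9–17.1 m/s × 2.237 = 31.1–38.3 mph.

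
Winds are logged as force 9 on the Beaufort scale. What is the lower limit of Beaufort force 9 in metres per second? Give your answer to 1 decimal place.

Beaufort 9 (strong gale) spans 20.8–24.4 m/s.

20.8 m/s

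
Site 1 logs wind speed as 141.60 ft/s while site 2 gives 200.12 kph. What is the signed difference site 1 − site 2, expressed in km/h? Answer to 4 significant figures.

site 1: 141.60 ft/s = 155.3748 km/h.
Difference: 155.3748 − 200.1200 = -44.75 km/h.

-44.75 km/h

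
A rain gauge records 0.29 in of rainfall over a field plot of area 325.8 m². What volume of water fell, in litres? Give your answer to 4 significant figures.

2400 litres

Depth: 0.29 in × 25.4 = 7.366 mm.
1 mm over 1 m² is 1 L, so volume = 7.366 × 325.8 = 2399.8428 L ≈ 2400 L.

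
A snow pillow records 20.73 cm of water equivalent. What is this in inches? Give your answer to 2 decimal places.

8.16 in

1 cm = 0.393701 in, so 20.73 × 0.393701 = 8.16 in.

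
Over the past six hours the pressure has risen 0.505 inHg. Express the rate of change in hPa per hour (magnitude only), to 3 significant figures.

2.85 hPa per hour

0.505 inHg / 6 h × 33.8639 hPa/inHg = 2.85 hPa/h.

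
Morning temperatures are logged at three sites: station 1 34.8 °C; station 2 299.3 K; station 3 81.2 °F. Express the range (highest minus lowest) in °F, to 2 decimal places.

station 2: 299.3 K = 26.150 °C.
station 3: 81.2 °F = 27.333 °C.
Spread: 34.800 − 26.150 = 8.650 °C = 15.57 °F.

15.57 °F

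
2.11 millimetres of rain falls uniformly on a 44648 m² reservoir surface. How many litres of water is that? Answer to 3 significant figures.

94200 litres

1 mm over 1 m² is 1 L, so volume = 2.11 × 44648 = 94207.28 L ≈ 94200 L.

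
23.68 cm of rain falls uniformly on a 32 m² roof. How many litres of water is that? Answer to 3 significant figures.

7580 litres

Depth: 23.68 cm × 10 = 236.8 mm.
1 mm over 1 m² is 1 L, so volume = 236.8 × 32 = 7577.6 L ≈ 7580 L.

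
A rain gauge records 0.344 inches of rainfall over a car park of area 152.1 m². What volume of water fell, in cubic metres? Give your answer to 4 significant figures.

Depth: 0.344 in × 25.4 = 8.7376 mm.
1 mm over 1 m² is 1 L, so volume = 8.7376 × 152.1 = 1328.989 L = 1.329 m³.

1.329 cubic metres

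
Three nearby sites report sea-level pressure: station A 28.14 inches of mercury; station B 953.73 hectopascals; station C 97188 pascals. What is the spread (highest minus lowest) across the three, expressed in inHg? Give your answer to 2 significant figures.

0.56 inHg

station B: 953.73 hPa = 28.1636 inHg.
station C: 97188 Pa = 28.6996 inHg.
Spread: 28.6996 − 28.1400 = 0.56 inHg.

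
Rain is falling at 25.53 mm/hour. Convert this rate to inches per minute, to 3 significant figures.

0.0168 in/minute

25.53 mm/hour × 0.0393701 in/mm × 0.0166667 hour/minute = 0.0168 in/minute.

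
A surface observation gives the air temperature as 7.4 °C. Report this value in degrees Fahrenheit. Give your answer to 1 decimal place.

45.3 °F

°F = °C × 9/5 + 32 = 7.4 × 1.8 + 32 = 45.3 °F.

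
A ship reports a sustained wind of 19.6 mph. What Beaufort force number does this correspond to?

Beaufort force 5

19.6 mph = 8.8 m/s, which is Beaufort 5 (fresh breeze, 8.0–10.7 m/s).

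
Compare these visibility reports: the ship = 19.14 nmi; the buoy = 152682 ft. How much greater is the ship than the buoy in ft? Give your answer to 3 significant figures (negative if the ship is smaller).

the ship: 19.14 nmi = 116296.85 ft.
Difference: 116296.85 − 152682.00 = -36400 ft.

-36400 ft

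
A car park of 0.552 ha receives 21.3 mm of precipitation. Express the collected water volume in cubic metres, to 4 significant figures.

Area: 0.552 ha = 5520 m².
1 mm over 1 m² is 1 L, so volume = 21.3 × 5520 = 117576 L = 117.6 m³.

117.6 cubic metres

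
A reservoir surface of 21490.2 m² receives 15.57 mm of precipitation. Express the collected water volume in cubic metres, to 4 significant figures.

334.6 cubic metres

1 mm over 1 m² is 1 L, so volume = 15.57 × 21490.2 = 334602.41 L = 334.6 m³.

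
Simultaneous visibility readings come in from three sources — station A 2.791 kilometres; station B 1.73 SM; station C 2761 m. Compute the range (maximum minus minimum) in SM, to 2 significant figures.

station A: 2.791 km = 1.73425 SM.
station C: 2761 m = 1.71561 SM.
Spread: 1.73425 − 1.71561 = 0.019 SM.

0.019 SM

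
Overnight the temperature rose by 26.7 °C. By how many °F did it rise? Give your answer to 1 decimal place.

For a temperature change the 32° offset cancels: Δ°F = 26.7 × 1.8 = 48.1 °F.

48.1 °F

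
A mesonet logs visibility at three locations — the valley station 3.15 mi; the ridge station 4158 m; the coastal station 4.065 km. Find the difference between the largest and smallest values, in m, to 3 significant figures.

the valley station: 3.15 SM = 5069.43 m.
the coastal station: 4.065 km = 4065.00 m.
Spread: 5069.43 − 4065.00 = 1000 m.

1000 m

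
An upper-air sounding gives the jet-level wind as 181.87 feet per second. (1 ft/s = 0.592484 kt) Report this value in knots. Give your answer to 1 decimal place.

107.8 kt

1 ft/s = 0.592484 kt, so 181.87 × 0.592484 = 107.8 kt.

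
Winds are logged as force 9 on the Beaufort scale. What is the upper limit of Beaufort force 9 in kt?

Beaufort 9 (strong gale) spans 41–47 knots.

47 kt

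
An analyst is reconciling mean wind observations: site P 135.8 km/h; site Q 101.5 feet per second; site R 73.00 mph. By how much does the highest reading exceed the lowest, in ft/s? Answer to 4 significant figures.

site P: 135.8 km/h = 123.7606 ft/s.
site R: 73.00 mph = 107.0667 ft/s.
Spread: 123.7606 − 101.5000 = 22.26 ft/s.

22.26 ft/s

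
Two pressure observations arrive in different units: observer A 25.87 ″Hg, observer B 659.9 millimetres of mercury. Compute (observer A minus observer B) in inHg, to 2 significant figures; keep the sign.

-0.11 inHg

observer B: 659.9 mmHg = 25.9803 inHg.
Difference: 25.8700 − 25.9803 = -0.11 inHg.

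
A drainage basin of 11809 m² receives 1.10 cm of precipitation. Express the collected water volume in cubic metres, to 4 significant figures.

Depth: 1.10 cm × 10 = 11 mm.
1 mm over 1 m² is 1 L, so volume = 11 × 11809 = 129899 L = 129.9 m³.

129.9 cubic metres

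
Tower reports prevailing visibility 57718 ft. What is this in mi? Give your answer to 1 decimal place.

1 ft = 0.000189394 SM, so 57718 × 0.000189394 = 10.9 SM.

10.9 SM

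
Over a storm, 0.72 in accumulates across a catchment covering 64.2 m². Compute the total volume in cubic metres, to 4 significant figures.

1.174 cubic metres

Depth: 0.72 in × 25.4 = 18.288 mm.
1 mm over 1 m² is 1 L, so volume = 18.288 × 64.2 = 1174.0896 L = 1.174 m³.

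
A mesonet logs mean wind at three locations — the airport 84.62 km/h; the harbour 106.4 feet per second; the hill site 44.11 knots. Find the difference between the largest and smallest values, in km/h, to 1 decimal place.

35.1 km/h

the harbour: 106.4 ft/s = 116.751 km/h.
the hill site: 44.11 kt = 81.692 km/h.
Spread: 116.751 − 81.692 = 35.1 km/h.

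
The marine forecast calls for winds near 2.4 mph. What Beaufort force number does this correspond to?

Beaufort force 1

2.4 mph = 1.1 m/s, which is Beaufort 1 (light air, 0.3–1.5 m/s).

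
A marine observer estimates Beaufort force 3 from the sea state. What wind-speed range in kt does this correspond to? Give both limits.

Beaufort 3 (gentle breeze) spans 7–10 knots.

7 to 10 kt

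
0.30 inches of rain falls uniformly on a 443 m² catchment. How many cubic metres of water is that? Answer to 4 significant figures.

3.376 cubic metres

Depth: 0.30 in × 25.4 = 7.62 mm.
1 mm over 1 m² is 1 L, so volume = 7.62 × 443 = 3375.66 L = 3.376 m³.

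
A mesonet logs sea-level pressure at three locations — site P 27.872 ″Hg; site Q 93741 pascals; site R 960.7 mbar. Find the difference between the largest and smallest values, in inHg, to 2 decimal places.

0.69 inHg

site Q: 93741 Pa = 27.6817 inHg.
site R: 960.7 mb = 28.3695 inHg.
Spread: 28.3695 − 27.6817 = 0.69 inHg.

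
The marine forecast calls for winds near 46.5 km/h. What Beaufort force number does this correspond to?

46.5 km/h = 12.9 m/s, which is Beaufort 6 (strong breeze, 10.8–13.8 m/s).

Beaufort force 6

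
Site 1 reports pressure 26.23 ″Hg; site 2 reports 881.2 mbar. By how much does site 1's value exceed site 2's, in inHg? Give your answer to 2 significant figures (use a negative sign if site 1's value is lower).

site 2: 881.2 mb = 26.0218 inHg.
Difference: 26.2300 − 26.0218 = 0.21 inHg.

0.21 inHg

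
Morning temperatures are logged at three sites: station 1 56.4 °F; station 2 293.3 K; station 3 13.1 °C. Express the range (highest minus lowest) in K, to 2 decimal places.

7.05 K

station 1: 56.4 °F = 13.556 °C.
station 2: 293.3 K = 20.150 °C.
Spread: 20.150 − 13.100 = 7.050 °C.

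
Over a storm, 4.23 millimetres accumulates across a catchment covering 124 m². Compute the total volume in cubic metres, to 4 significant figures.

0.5245 cubic metres

1 mm over 1 m² is 1 L, so volume = 4.23 × 124 = 524.52 L = 0.5245 m³.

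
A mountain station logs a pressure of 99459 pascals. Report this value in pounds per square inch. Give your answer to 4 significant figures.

1 Pa = 0.000145038 psi, so 99459 × 0.000145038 = 14.43 psi.

14.43 psi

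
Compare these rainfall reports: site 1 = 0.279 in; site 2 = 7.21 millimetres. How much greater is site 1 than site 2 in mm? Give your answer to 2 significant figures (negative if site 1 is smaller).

site 1: 0.279 in = 7.0866 mm.
Difference: 7.0866 − 7.2100 = -0.12 mm.

-0.12 mm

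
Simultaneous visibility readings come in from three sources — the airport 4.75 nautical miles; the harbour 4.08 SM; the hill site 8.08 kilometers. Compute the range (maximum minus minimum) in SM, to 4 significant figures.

1.386 SM

the airport: 4.75 nmi = 5.46620 SM.
the hill site: 8.08 km = 5.02068 SM.
Spread: 5.46620 − 4.08000 = 1.386 SM.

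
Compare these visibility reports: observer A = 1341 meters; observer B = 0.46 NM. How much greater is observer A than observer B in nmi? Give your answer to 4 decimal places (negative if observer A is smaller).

0.2641 nmi

observer A: 1341 m = 0.724082 nmi.
Difference: 0.724082 − 0.460000 = 0.2641 nmi.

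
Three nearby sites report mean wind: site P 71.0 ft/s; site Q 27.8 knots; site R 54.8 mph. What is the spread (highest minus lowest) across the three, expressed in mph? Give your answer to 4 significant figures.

site P: 71.0 ft/s = 48.4091 mph.
site Q: 27.8 kt = 31.9917 mph.
Spread: 54.8000 − 31.9917 = 22.81 mph.

22.81 mph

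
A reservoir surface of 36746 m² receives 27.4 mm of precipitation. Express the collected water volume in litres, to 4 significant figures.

1007000 litres

1 mm over 1 m² is 1 L, so volume = 27.4 × 36746 = 1006840.4 L ≈ 1007000 L.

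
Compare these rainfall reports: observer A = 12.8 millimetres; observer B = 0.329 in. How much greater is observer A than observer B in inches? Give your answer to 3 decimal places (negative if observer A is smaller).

observer A: 12.8 mm = 0.50394 in.
Difference: 0.50394 − 0.32900 = 0.175 in.

0.175 in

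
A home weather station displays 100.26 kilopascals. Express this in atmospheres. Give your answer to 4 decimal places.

0.9895 atm

1 kPa = 0.00986923 atm, so 100.26 × 0.00986923 = 0.9895 atm.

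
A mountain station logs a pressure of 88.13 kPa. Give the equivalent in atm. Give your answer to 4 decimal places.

1 kPa = 0.00986923 atm, so 88.13 × 0.00986923 = 0.8698 atm.

0.8698 atm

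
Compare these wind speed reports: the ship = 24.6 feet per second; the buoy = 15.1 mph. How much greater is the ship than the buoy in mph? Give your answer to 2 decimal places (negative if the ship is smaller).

1.67 mph

the ship: 24.6 ft/s = 16.7727 mph.
Difference: 16.7727 − 15.1000 = 1.67 mph.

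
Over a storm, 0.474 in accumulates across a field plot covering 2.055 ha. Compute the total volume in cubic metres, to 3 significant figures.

247 cubic metres

Depth: 0.474 in × 25.4 = 12.0396 mm.
Area: 2.055 ha = 20550 m².
1 mm over 1 m² is 1 L, so volume = 12.0396 × 20550 = 247413.78 L = 247 m³.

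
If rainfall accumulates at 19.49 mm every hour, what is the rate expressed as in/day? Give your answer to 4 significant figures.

18.42 in/day

19.49 mm/hour × 0.0393701 in/mm × 24 hour/day = 18.42 in/day.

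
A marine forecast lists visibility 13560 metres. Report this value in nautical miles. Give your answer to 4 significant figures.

1 m = 0.000539957 nmi, so 13560 × 0.000539957 = 7.322 nmi.

7.322 nmi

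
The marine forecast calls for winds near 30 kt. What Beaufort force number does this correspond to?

30 kt lies in the Beaufort 7 band (near gale, 28–33 kt).

Beaufort force 7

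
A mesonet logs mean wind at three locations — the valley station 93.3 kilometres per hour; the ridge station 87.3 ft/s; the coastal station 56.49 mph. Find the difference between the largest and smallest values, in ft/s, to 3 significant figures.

4.45 ft/s

the valley station: 93.3 km/h = 85.0284 ft/s.
the coastal station: 56.49 mph = 82.8520 ft/s.
Spread: 87.3000 − 82.8520 = 4.45 ft/s.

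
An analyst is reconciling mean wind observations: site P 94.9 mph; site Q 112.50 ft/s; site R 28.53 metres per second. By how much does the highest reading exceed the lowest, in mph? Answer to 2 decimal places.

31.08 mph

site Q: 112.50 ft/s = 76.7045 mph.
site R: 28.53 m/s = 63.8198 mph.
Spread: 94.9000 − 63.8198 = 31.08 mph.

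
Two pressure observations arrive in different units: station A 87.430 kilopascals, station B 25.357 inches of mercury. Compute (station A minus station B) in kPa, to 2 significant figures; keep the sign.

station B: 25.357 inHg = 85.869 kPa.
Difference: 87.430 − 85.869 = 1.6 kPa.

1.6 kPa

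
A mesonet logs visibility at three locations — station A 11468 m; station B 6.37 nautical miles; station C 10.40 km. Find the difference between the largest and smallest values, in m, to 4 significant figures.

1397 m

station B: 6.37 nmi = 11797.24 m.
station C: 10.40 km = 10400.00 m.
Spread: 11797.24 − 10400.00 = 1397 m.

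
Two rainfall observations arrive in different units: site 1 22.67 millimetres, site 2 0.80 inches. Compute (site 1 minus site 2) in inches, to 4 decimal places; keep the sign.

0.0925 in

site 1: 22.67 mm = 0.892520 in.
Difference: 0.892520 − 0.800000 = 0.0925 in.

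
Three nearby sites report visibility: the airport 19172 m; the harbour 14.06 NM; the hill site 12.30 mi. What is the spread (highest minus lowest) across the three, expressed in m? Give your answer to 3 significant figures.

6870 m

the harbour: 14.06 nmi = 26039.12 m.
the hill site: 12.30 SM = 19794.93 m.
Spread: 26039.12 − 19172.00 = 6870 m.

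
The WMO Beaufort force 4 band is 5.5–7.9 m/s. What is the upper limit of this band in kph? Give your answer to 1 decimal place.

28.4 km/h

5.5–7.9 m/s × 3.6 = 19.8–28.4 km/h.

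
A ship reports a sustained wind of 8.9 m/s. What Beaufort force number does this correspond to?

Beaufort force 5

8.9 m/s lies in the Beaufort 5 band (fresh breeze, 8.0–10.7 m/s).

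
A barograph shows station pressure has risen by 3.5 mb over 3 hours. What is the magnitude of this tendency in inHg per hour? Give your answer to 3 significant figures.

3.5 mb / 3 h × 0.02953 inHg/mb = 0.0345 inHg/h.

0.0345 inHg per hour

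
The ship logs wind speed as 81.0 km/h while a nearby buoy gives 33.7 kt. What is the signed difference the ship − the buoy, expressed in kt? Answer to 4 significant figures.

the ship: 81.0 km/h = 43.7365 kt.
Difference: 43.7365 − 33.7000 = 10.04 kt.

10.04 kt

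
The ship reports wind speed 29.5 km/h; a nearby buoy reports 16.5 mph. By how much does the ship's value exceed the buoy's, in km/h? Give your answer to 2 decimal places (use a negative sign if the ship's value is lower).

the buoy: 16.5 mph = 26.5542 km/h.
Difference: 29.5000 − 26.5542 = 2.95 km/h.

2.95 km/h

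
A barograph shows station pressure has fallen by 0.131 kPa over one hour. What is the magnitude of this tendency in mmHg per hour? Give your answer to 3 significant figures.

0.983 mmHg per hour

0.131 kPa / 1 h × 7.50062 mmHg/kPa = 0.983 mmHg/h.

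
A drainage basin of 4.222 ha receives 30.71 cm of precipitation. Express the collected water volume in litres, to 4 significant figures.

12970000 litres

Depth: 30.71 cm × 10 = 307.1 mm.
Area: 4.222 ha = 42220 m².
1 mm over 1 m² is 1 L, so volume = 307.1 × 42220 = 12965762 L ≈ 12970000 L.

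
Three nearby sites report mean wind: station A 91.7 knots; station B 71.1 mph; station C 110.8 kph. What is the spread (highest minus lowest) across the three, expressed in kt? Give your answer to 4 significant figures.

31.87 kt

station B: 71.1 mph = 61.7842 kt.
station C: 110.8 km/h = 59.8272 kt.
Spread: 91.7000 − 59.8272 = 31.87 kt.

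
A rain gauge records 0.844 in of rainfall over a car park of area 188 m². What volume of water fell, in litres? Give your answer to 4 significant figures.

Depth: 0.844 in × 25.4 = 21.4376 mm.
1 mm over 1 m² is 1 L, so volume = 21.4376 × 188 = 4030.2688 L ≈ 4030 L.

4030 litres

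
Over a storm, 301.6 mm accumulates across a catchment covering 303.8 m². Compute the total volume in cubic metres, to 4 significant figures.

1 mm over 1 m² is 1 L, so volume = 301.6 × 303.8 = 91626.08 L = 91.63 m³.

91.63 cubic metres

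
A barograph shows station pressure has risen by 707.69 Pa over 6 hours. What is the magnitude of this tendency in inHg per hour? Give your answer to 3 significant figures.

707.69 Pa / 6 h × 0.0002953 inHg/Pa = 0.0348 inHg/h.

0.0348 inHg per hour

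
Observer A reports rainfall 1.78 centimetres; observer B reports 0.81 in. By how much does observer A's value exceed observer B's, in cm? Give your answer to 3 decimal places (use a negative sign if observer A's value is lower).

observer B: 0.81 in = 2.05740 cm.
Difference: 1.78000 − 2.05740 = -0.277 cm.

-0.277 cm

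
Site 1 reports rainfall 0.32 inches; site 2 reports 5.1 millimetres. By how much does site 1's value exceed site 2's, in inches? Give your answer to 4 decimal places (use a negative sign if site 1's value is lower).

0.1192 in

site 2: 5.1 mm = 0.200787 in.
Difference: 0.320000 − 0.200787 = 0.1192 in.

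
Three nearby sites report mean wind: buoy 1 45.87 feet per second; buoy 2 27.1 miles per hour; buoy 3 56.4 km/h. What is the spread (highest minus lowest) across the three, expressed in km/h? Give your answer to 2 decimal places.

12.79 km/h

buoy 1: 45.87 ft/s = 50.3322 km/h.
buoy 2: 27.1 mph = 43.6132 km/h.
Spread: 56.4000 − 43.6132 = 12.79 km/h.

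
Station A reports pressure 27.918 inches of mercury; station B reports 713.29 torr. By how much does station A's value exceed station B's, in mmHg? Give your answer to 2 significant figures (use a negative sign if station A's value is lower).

-4.2 mmHg

station A: 27.918 inHg = 709.117 mmHg.
Difference: 709.117 − 713.290 = -4.2 mmHg.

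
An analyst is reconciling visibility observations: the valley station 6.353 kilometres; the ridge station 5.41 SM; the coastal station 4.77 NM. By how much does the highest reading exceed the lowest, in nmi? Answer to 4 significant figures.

the valley station: 6.353 km = 3.43035 nmi.
the ridge station: 5.41 SM = 4.70116 nmi.
Spread: 4.77000 − 3.43035 = 1.340 nmi.

1.340 nmi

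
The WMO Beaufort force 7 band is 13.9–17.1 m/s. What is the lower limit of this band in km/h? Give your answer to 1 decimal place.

50.0 km/h

13.9–17.1 m/s × 3.6 = 50.0–61.6 km/h.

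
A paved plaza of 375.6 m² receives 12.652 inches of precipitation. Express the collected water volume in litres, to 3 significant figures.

121000 litres

Depth: 12.652 in × 25.4 = 321.3608 mm.
1 mm over 1 m² is 1 L, so volume = 321.3608 × 375.6 = 120703.12 L ≈ 121000 L.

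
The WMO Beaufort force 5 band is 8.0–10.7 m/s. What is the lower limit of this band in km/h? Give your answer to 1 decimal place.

8.0–10.7 m/s × 3.6 = 28.8–38.5 km/h.

28.8 km/h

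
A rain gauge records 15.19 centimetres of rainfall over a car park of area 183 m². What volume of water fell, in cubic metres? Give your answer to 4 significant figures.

27.80 cubic metres

Depth: 15.19 cm × 10 = 151.9 mm.
1 mm over 1 m² is 1 L, so volume = 151.9 × 183 = 27797.7 L = 27.80 m³.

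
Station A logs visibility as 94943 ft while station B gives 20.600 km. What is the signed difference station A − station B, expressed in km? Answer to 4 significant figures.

8.339 km

station A: 94943 ft = 28.93863 km.
Difference: 28.93863 − 20.60000 = 8.339 km.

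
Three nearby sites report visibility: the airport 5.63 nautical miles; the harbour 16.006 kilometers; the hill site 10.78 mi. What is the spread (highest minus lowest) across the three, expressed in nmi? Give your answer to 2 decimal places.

the harbour: 16.006 km = 8.6425 nmi.
the hill site: 10.78 SM = 9.3676 nmi.
Spread: 9.3676 − 5.6300 = 3.74 nmi.

3.74 nmi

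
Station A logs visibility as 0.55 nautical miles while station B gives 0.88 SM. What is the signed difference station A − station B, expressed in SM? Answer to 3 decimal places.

-0.247 SM

station A: 0.55 nmi = 0.63293 SM.
Difference: 0.63293 − 0.88000 = -0.247 SM.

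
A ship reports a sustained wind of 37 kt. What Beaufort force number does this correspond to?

37 kt lies in the Beaufort 8 band (gale, 34–40 kt).

Beaufort force 8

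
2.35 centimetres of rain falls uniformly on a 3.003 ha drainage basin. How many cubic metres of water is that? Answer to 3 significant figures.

Depth: 2.35 cm × 10 = 23.5 mm.
Area: 3.003 ha = 30030 m².
1 mm over 1 m² is 1 L, so volume = 23.5 × 30030 = 705705 L = 706 m³.

706 cubic metres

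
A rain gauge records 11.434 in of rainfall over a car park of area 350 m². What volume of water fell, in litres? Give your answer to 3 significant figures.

102000 litres

Depth: 11.434 in × 25.4 = 290.4236 mm.
1 mm over 1 m² is 1 L, so volume = 290.4236 × 350 = 101648.26 L ≈ 102000 L.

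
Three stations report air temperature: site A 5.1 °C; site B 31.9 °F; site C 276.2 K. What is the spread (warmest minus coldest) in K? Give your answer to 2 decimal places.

site B: 31.9 °F = -0.056 °C.
site C: 276.2 K = 3.050 °C.
Spread: 5.100 − (-0.056) = 5.156 °C.

5.16 K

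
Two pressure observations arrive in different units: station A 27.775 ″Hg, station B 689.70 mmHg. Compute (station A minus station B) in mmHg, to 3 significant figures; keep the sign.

station A: 27.775 inHg = 705.485 mmHg.
Difference: 705.485 − 689.700 = 15.8 mmHg.

15.8 mmHg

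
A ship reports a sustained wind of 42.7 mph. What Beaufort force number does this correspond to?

Beaufort force 8

42.7 mph = 19.1 m/s, which is Beaufort 8 (gale, 17.2–20.7 m/s).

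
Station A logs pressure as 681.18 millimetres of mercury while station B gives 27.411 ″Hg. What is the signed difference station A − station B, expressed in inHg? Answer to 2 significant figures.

station A: 681.18 mmHg = 26.8181 inHg.
Difference: 26.8181 − 27.4110 = -0.59 inHg.

-0.59 inHg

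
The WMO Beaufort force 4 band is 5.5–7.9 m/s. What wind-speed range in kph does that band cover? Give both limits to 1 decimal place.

5.5–7.9 m/s × 3.6 = 19.8–28.4 km/h.

19.8 to 28.4 km/h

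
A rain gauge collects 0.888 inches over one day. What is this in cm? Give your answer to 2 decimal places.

1 in = 2.54 cm, so 0.888 × 2.54 = 2.26 cm.

2.26 cm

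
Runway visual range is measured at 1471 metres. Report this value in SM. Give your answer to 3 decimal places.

1 m = 0.000621371 SM, so 1471 × 0.000621371 = 0.914 SM.

0.914 SM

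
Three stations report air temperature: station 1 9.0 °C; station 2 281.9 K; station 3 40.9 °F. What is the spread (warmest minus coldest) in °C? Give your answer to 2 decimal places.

station 2: 281.9 K = 8.750 °C.
station 3: 40.9 °F = 4.944 °C.
Spread: 9.000 − 4.944 = 4.056 °C.

4.06 °C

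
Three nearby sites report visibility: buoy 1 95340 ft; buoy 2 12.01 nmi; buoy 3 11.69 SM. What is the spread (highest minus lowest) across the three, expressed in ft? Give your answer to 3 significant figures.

33600 ft

buoy 2: 12.01 nmi = 72974.15 ft.
buoy 3: 11.69 SM = 61723.20 ft.
Spread: 95340.00 − 61723.20 = 33600 ft.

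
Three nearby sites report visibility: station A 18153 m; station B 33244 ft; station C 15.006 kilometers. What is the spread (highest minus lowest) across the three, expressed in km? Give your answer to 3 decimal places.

station A: 18153 m = 18.15300 km.
station B: 33244 ft = 10.13277 km.
Spread: 18.15300 − 10.13277 = 8.020 km.

8.020 km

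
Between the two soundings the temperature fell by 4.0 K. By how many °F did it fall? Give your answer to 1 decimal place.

Converting a difference, only the 9/5 scale factor applies: Δ°F = 4.0 × 1.8 = 7.2 °F.

7.2 °F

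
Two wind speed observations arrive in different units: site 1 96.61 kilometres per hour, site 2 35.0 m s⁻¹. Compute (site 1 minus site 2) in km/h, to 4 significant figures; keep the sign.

site 2: 35.0 m/s = 126.0000 km/h.
Difference: 96.6100 − 126.0000 = -29.39 km/h.

-29.39 km/h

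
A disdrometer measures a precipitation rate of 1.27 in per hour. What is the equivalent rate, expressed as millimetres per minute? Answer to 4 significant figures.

1.27 in/hour × 25.4 mm/in × 0.0166667 hour/minute = 0.5376 mm/minute.

0.5376 mm/minute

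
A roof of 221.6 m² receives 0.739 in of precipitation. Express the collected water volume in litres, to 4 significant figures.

Depth: 0.739 in × 25.4 = 18.7706 mm.
1 mm over 1 m² is 1 L, so volume = 18.7706 × 221.6 = 4159.565 L ≈ 4160 L.

4160 litres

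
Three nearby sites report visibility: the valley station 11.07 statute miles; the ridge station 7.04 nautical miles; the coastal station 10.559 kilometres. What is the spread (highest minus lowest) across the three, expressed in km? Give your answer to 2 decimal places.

7.26 km

the valley station: 11.07 SM = 17.8154 km.
the ridge station: 7.04 nmi = 13.0381 km.
Spread: 17.8154 − 10.5590 = 7.26 km.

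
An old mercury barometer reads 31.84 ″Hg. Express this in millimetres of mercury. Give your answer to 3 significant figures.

1 inHg = 25.4 mmHg, so 31.84 × 25.4 = 809 mmHg.

809 mmHg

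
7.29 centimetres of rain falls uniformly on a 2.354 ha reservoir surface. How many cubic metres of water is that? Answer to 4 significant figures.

Depth: 7.29 cm × 10 = 72.9 mm.
Area: 2.354 ha = 23540 m².
1 mm over 1 m² is 1 L, so volume = 72.9 × 23540 = 1716066 L = 1716 m³.

1716 cubic metres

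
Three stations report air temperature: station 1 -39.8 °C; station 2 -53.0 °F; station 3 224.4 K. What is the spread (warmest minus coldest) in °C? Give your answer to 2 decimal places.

8.95 °C

station 2: -53.0 °F = -47.222 °C.
station 3: 224.4 K = -48.750 °C.
Spread: (-39.800) − (-48.750) = 8.950 °C.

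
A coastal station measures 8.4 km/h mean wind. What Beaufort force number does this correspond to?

8.4 km/h = 2.3 m/s, which is Beaufort 2 (light breeze, 1.6–3.3 m/s).

Beaufort force 2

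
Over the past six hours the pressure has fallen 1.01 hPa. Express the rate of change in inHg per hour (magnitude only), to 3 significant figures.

1.01 hPa / 6 h × 0.02953 inHg/hPa = 0.00497 inHg/h.

0.00497 inHg per hour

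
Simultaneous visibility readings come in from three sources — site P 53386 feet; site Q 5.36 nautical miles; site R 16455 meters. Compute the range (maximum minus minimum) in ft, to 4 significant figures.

site Q: 5.36 nmi = 32567.98 ft.
site R: 16455 m = 53986.22 ft.
Spread: 53986.22 − 32567.98 = 21420 ft.

21420 ft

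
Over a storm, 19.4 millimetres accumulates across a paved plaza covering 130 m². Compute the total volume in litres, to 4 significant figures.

2522 litres

1 mm over 1 m² is 1 L, so volume = 19.4 × 130 = 2522 L.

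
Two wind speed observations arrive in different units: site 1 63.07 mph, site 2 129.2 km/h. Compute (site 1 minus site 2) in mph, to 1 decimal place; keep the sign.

-17.2 mph

site 2: 129.2 km/h = 80.281 mph.
Difference: 63.070 − 80.281 = -17.2 mph.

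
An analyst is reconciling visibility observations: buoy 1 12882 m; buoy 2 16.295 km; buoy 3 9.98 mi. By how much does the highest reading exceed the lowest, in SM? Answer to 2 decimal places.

2.12 SM

buoy 1: 12882 m = 8.0045 SM.
buoy 2: 16.295 km = 10.1252 SM.
Spread: 10.1252 − 8.0045 = 2.12 SM.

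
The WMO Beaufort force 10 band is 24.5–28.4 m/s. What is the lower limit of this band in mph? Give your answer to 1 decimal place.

24.5–28.4 m/s × 2.237 = 54.8–63.5 mph.

54.8 mph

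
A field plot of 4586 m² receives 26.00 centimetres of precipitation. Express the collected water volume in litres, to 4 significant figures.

Depth: 26.00 cm × 10 = 260 mm.
1 mm over 1 m² is 1 L, so volume = 260 × 4586 = 1192360 L ≈ 1192000 L.

1192000 litres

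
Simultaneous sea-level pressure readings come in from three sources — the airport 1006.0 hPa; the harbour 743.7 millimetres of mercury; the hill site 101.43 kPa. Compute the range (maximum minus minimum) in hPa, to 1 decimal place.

22.8 hPa

the harbour: 743.7 mmHg = 991.519 hPa.
the hill site: 101.43 kPa = 1014.300 hPa.
Spread: 1014.300 − 991.519 = 22.8 hPa.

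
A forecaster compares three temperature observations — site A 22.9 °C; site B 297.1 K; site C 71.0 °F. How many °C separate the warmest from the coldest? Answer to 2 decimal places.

2.28 °C

site B: 297.1 K = 23.950 °C.
site C: 71.0 °F = 21.667 °C.
Spread: 23.950 − 21.667 = 2.283 °C.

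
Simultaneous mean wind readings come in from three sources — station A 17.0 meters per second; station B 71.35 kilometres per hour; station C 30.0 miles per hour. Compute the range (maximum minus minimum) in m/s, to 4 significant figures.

6.408 m/s

station B: 71.35 km/h = 19.81944 m/s.
station C: 30.0 mph = 13.41120 m/s.
Spread: 19.81944 − 13.41120 = 6.408 m/s.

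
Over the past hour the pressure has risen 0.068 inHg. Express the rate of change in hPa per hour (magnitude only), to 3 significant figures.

0.068 inHg / 1 h × 33.8639 hPa/inHg = 2.30 hPa/h.

2.30 hPa per hour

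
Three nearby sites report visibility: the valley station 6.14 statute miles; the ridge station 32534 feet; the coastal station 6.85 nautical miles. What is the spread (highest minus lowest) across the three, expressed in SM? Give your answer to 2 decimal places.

1.74 SM

the ridge station: 32534 ft = 6.1617 SM.
the coastal station: 6.85 nmi = 7.8828 SM.
Spread: 7.8828 − 6.1400 = 1.74 SM.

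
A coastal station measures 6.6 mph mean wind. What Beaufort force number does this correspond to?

Beaufort force 2

6.6 mph = 3.0 m/s, which is Beaufort 2 (light breeze, 1.6–3.3 m/s).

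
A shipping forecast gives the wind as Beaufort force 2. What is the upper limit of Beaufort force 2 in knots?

6 kt

Beaufort 2 (light breeze) spans 4–6 knots.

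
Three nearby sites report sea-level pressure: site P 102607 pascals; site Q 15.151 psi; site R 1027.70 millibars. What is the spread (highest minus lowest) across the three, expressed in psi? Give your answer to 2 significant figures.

site P: 102607 Pa = 14.8819 psi.
site R: 1027.70 mb = 14.9055 psi.
Spread: 15.1510 − 14.8819 = 0.27 psi.

0.27 psi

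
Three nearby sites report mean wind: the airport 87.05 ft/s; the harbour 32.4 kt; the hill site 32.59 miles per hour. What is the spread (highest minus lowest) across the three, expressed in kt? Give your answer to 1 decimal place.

the airport: 87.05 ft/s = 51.576 kt.
the hill site: 32.59 mph = 28.320 kt.
Spread: 51.576 − 28.320 = 23.3 kt.

23.3 kt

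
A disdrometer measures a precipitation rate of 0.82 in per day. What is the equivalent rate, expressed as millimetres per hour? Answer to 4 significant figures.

0.8678 mm/hour

0.82 in/day × 25.4 mm/in × 0.0416667 day/hour = 0.8678 mm/hour.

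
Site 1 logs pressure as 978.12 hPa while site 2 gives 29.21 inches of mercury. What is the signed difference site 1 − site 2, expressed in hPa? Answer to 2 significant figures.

-11 hPa

site 2: 29.21 inHg = 989.16 hPa.
Difference: 978.12 − 989.16 = -11 hPa.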